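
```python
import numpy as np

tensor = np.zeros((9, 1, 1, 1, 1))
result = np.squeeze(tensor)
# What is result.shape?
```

(9,)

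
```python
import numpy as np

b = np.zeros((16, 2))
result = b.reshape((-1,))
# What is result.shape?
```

(32,)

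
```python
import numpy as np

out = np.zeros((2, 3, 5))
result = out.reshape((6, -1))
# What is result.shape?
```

(6, 5)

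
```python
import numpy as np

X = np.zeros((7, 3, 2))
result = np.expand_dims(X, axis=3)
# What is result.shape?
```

(7, 3, 2, 1)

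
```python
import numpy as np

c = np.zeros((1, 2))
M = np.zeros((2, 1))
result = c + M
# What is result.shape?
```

(2, 2)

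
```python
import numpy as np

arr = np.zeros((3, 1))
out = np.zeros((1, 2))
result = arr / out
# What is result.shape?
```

(3, 2)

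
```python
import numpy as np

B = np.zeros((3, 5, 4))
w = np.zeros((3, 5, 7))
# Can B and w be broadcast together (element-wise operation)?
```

No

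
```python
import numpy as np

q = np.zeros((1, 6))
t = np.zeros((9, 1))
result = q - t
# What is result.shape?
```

(9, 6)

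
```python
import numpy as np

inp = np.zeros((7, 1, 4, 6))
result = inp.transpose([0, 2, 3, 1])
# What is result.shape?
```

(7, 4, 6, 1)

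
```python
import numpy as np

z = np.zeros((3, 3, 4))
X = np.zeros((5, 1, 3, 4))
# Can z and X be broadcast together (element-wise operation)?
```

Yes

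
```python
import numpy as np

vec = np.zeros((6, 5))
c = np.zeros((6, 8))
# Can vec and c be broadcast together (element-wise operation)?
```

No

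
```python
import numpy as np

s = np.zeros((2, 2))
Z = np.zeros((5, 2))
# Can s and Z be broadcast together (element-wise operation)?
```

No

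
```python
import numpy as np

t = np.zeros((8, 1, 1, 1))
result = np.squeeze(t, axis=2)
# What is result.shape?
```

(8, 1, 1)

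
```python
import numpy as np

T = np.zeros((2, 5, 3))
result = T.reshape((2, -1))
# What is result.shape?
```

(2, 15)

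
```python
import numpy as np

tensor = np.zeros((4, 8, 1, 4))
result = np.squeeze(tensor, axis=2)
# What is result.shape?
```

(4, 8, 4)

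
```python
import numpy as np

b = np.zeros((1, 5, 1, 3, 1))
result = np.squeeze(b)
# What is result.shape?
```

(5, 3)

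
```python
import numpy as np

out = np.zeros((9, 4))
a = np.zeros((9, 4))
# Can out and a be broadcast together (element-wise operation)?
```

Yes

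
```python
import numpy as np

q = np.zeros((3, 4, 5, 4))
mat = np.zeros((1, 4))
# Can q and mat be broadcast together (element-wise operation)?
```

Yes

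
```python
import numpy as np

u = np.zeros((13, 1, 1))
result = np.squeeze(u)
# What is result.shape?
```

(13,)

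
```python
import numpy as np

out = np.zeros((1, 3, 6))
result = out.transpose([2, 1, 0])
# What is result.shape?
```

(6, 3, 1)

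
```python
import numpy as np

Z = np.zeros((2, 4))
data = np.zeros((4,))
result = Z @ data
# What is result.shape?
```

(2,)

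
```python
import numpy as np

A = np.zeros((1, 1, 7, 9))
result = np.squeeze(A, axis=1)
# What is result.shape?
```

(1, 7, 9)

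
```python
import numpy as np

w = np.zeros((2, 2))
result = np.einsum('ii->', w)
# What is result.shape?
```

()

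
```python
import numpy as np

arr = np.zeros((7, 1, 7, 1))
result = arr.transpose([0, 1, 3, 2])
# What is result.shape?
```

(7, 1, 1, 7)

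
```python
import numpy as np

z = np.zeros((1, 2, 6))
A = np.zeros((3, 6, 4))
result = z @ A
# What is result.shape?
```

(3, 2, 4)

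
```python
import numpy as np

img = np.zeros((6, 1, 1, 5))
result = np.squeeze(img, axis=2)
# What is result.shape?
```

(6, 1, 5)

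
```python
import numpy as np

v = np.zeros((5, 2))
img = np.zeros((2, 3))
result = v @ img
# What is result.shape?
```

(5, 3)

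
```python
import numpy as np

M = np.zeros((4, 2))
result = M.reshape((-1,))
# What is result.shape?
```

(8,)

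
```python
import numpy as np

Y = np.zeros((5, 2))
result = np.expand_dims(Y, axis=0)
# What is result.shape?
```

(1, 5, 2)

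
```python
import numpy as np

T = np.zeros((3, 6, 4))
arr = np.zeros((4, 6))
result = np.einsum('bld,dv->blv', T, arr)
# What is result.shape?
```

(3, 6, 6)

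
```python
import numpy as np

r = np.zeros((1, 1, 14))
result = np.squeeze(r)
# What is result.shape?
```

(14,)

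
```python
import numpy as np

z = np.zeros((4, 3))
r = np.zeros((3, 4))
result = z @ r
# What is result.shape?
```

(4, 4)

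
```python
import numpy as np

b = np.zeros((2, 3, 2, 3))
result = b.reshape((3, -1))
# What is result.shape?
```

(3, 12)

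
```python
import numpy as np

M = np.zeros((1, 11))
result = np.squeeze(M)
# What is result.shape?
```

(11,)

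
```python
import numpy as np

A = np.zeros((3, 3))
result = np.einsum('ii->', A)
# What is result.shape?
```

()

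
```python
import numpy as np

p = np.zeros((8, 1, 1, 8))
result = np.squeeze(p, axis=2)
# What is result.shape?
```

(8, 1, 8)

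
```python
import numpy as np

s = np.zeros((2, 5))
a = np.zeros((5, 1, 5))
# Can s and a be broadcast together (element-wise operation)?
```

Yes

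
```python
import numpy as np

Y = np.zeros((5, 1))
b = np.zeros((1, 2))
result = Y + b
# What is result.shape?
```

(5, 2)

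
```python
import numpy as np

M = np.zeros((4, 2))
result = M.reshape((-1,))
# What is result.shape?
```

(8,)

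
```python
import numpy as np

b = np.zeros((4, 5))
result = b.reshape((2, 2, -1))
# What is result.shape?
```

(2, 2, 5)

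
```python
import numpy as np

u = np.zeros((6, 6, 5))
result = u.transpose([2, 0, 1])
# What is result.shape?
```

(5, 6, 6)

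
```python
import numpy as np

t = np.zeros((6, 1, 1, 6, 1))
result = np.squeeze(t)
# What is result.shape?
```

(6, 6)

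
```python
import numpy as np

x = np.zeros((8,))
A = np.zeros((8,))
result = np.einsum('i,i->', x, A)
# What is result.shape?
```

()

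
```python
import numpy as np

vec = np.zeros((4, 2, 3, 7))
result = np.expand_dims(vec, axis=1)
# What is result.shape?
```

(4, 1, 2, 3, 7)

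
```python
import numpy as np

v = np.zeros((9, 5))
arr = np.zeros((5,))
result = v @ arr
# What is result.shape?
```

(9,)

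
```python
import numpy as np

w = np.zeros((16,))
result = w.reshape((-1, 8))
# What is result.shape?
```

(2, 8)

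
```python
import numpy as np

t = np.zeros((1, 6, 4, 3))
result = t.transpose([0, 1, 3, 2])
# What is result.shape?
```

(1, 6, 3, 4)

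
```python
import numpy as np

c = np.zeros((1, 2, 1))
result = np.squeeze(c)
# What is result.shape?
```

(2,)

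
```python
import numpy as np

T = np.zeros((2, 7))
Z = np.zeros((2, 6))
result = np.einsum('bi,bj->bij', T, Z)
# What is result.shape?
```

(2, 7, 6)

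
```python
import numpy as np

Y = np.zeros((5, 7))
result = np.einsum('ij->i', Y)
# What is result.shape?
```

(5,)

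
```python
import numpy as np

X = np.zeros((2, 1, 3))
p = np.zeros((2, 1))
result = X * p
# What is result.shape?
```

(2, 2, 3)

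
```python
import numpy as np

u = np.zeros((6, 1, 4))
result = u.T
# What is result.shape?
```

(4, 1, 6)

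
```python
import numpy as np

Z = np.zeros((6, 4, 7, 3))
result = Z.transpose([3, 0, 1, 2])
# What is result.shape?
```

(3, 6, 4, 7)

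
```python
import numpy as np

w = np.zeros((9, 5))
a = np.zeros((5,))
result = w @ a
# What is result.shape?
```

(9,)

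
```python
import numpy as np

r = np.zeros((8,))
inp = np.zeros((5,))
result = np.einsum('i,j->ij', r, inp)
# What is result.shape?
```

(8, 5)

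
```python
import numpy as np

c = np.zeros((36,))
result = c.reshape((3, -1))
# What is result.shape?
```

(3, 12)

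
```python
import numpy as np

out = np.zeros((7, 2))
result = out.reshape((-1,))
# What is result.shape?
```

(14,)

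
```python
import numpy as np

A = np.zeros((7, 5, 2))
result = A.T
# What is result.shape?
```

(2, 5, 7)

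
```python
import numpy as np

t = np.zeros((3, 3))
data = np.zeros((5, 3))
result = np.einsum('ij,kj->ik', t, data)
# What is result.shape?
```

(3, 5)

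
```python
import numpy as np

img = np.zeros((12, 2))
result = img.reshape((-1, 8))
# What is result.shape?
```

(3, 8)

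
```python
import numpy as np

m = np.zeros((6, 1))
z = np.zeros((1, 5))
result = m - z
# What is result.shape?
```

(6, 5)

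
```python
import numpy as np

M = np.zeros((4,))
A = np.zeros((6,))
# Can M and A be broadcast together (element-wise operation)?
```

No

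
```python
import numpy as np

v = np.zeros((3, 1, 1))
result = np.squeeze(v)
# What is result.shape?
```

(3,)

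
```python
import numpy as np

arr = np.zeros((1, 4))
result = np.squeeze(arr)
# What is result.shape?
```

(4,)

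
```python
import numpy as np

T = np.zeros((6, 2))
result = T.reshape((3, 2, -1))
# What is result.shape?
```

(3, 2, 2)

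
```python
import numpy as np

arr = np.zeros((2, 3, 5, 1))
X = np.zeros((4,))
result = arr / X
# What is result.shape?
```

(2, 3, 5, 4)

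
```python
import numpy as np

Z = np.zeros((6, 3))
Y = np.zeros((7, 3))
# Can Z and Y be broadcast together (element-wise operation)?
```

No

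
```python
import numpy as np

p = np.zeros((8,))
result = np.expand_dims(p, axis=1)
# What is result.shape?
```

(8, 1)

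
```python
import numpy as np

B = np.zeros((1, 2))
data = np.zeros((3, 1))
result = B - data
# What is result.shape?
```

(3, 2)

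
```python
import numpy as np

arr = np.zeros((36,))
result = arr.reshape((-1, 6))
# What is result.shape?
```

(6, 6)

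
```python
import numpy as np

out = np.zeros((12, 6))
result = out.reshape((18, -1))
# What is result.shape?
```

(18, 4)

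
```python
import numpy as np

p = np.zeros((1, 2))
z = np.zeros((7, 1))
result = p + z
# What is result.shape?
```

(7, 2)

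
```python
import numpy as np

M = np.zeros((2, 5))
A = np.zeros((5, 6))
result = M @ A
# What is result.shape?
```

(2, 6)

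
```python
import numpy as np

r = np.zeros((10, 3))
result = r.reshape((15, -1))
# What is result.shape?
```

(15, 2)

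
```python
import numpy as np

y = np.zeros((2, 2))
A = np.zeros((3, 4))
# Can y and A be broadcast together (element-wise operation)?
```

No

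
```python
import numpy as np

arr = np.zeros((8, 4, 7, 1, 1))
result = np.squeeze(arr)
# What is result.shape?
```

(8, 4, 7)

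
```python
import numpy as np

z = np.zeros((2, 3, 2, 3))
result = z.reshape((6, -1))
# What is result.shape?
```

(6, 6)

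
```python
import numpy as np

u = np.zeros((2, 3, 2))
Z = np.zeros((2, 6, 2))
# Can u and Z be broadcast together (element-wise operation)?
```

No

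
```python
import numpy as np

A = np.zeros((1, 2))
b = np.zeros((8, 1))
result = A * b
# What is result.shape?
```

(8, 2)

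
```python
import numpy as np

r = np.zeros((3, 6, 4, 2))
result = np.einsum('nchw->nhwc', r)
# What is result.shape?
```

(3, 4, 2, 6)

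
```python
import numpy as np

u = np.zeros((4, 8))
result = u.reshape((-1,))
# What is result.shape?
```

(32,)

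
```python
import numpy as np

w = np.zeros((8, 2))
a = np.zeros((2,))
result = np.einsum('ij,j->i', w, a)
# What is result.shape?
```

(8,)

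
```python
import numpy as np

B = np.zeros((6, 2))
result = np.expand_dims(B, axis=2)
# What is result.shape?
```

(6, 2, 1)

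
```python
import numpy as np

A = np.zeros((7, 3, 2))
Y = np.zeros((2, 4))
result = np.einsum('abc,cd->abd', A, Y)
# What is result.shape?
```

(7, 3, 4)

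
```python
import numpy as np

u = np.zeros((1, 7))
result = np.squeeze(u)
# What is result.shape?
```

(7,)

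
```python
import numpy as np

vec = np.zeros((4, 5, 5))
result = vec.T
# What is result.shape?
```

(5, 5, 4)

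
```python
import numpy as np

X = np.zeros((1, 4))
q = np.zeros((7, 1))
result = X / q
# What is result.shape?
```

(7, 4)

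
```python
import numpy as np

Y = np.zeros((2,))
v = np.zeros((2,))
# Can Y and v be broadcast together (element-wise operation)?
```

Yes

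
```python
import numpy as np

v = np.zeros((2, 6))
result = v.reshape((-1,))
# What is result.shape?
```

(12,)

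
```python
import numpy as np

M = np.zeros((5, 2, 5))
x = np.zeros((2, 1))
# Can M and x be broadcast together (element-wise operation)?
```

Yes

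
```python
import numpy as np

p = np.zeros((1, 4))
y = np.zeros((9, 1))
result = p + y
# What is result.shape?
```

(9, 4)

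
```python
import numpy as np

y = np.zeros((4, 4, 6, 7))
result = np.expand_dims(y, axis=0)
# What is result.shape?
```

(1, 4, 4, 6, 7)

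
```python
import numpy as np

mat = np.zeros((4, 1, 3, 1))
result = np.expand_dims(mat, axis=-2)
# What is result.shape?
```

(4, 1, 3, 1, 1)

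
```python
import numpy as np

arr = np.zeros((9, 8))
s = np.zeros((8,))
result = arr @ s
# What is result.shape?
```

(9,)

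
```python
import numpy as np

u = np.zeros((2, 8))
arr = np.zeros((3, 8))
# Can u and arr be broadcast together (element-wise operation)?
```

No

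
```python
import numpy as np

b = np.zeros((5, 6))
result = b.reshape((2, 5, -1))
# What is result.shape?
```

(2, 5, 3)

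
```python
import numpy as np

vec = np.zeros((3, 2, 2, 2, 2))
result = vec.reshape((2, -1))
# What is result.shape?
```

(2, 24)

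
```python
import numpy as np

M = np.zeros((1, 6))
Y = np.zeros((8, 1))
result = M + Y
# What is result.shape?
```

(8, 6)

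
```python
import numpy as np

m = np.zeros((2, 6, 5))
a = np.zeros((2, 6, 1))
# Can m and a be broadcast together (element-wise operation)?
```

Yes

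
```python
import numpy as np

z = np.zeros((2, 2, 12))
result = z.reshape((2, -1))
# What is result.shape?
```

(2, 24)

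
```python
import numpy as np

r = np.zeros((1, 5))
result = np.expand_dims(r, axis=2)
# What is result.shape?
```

(1, 5, 1)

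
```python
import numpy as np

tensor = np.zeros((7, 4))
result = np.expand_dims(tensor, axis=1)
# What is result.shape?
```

(7, 1, 4)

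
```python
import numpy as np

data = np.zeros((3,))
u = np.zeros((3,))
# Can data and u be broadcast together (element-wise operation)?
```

Yes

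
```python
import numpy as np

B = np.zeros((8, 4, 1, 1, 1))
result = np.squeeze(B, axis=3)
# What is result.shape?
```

(8, 4, 1, 1)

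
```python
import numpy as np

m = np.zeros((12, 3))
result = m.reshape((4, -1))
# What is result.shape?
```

(4, 9)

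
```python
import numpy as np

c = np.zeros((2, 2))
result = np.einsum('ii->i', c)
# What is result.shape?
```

(2,)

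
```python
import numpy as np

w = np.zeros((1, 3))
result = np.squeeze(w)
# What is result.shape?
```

(3,)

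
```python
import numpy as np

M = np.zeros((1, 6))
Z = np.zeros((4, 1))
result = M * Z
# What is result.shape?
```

(4, 6)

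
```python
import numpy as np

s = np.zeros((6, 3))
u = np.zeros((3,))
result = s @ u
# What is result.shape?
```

(6,)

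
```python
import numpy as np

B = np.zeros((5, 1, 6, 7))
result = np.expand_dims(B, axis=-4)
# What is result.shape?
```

(5, 1, 1, 6, 7)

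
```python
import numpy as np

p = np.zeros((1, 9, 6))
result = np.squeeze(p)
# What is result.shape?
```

(9, 6)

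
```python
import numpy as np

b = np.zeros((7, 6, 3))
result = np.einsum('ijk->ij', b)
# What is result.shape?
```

(7, 6)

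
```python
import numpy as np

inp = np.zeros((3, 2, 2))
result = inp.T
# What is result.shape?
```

(2, 2, 3)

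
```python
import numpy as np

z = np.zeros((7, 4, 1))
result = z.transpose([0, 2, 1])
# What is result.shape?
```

(7, 1, 4)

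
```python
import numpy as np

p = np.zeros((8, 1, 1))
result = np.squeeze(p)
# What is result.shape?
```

(8,)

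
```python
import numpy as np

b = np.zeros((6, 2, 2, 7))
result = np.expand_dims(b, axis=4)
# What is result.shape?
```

(6, 2, 2, 7, 1)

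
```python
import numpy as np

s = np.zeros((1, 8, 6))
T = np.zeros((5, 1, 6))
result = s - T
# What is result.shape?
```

(5, 8, 6)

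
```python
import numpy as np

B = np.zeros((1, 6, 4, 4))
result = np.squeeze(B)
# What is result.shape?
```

(6, 4, 4)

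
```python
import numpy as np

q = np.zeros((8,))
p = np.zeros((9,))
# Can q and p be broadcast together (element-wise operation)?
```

No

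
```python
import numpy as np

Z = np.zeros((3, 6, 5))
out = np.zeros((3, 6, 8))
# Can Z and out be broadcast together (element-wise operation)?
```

No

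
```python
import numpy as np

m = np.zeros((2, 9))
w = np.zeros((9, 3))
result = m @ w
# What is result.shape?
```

(2, 3)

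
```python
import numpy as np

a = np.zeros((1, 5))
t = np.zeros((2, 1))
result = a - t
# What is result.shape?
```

(2, 5)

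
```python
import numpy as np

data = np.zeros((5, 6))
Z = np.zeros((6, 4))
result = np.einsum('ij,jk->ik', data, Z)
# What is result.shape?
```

(5, 4)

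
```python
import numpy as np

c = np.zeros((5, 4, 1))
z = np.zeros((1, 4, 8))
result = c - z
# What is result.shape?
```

(5, 4, 8)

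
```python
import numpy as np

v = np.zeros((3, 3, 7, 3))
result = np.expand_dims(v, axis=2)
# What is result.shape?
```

(3, 3, 1, 7, 3)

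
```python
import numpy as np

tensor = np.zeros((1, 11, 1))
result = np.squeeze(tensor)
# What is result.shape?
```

(11,)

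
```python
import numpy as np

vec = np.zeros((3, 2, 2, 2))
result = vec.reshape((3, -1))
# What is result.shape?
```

(3, 8)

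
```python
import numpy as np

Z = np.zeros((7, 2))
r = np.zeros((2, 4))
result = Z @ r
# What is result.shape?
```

(7, 4)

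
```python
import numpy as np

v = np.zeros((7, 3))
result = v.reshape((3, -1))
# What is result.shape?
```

(3, 7)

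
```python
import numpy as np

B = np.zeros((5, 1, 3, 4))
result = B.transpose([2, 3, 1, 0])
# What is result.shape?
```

(3, 4, 1, 5)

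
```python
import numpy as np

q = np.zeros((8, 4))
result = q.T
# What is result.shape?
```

(4, 8)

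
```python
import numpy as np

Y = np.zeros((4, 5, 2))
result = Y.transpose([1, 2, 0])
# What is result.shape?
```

(5, 2, 4)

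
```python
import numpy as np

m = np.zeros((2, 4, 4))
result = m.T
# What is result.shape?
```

(4, 4, 2)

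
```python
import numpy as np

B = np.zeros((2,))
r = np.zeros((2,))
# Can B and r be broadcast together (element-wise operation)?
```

Yes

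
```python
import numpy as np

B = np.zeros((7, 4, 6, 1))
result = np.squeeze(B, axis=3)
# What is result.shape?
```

(7, 4, 6)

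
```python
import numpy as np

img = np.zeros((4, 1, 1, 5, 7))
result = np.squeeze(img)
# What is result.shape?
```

(4, 5, 7)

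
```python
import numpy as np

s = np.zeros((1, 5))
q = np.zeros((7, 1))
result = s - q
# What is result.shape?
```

(7, 5)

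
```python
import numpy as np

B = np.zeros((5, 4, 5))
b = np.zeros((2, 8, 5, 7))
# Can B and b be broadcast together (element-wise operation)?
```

No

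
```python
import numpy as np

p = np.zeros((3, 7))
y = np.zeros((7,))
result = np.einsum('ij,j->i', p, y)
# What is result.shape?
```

(3,)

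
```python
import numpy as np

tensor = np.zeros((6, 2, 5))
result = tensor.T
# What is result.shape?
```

(5, 2, 6)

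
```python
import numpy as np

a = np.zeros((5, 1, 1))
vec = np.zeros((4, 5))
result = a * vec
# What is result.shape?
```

(5, 4, 5)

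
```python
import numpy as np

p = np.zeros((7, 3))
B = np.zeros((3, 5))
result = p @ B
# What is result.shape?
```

(7, 5)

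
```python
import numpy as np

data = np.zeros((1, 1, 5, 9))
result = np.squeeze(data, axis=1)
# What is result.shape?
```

(1, 5, 9)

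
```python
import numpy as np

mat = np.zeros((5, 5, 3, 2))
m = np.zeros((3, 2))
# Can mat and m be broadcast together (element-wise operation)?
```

Yes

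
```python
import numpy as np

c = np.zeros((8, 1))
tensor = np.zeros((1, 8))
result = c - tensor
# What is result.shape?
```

(8, 8)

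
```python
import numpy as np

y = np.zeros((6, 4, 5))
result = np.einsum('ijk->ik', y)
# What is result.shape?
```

(6, 5)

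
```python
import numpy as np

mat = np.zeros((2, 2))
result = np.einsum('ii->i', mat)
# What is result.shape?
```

(2,)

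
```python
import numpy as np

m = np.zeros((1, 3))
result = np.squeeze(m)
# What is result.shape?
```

(3,)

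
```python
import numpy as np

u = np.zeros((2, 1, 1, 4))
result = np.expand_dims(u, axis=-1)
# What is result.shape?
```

(2, 1, 1, 4, 1)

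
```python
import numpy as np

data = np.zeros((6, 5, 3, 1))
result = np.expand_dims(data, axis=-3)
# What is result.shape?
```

(6, 5, 1, 3, 1)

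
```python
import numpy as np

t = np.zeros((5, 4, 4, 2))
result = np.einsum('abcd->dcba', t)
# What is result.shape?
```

(2, 4, 4, 5)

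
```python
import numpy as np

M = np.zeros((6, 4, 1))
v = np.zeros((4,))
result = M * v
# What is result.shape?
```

(6, 4, 4)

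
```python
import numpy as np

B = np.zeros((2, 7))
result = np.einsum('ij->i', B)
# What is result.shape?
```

(2,)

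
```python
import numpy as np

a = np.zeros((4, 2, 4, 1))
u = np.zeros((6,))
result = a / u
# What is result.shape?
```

(4, 2, 4, 6)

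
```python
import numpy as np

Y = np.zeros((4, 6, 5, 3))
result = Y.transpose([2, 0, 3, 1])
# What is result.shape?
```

(5, 4, 3, 6)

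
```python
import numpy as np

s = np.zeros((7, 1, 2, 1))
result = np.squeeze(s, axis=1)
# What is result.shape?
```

(7, 2, 1)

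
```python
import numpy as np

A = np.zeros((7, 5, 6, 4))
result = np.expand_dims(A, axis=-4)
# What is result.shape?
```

(7, 1, 5, 6, 4)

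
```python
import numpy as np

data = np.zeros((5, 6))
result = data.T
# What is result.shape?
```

(6, 5)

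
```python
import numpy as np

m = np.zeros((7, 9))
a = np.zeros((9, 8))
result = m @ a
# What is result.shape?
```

(7, 8)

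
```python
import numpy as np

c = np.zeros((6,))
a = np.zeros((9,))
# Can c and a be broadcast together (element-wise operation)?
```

No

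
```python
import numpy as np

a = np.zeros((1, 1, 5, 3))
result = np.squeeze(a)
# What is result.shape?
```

(5, 3)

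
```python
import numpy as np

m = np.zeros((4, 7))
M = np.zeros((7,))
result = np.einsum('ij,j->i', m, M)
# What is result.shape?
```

(4,)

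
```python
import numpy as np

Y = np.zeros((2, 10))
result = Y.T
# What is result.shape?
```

(10, 2)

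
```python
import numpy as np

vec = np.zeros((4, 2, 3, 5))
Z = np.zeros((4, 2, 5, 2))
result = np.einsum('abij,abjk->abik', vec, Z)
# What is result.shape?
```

(4, 2, 3, 2)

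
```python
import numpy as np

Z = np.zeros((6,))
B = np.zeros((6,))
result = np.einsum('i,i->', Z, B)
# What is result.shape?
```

()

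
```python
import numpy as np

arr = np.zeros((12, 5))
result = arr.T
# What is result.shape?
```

(5, 12)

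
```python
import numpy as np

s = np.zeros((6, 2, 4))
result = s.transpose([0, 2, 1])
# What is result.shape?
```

(6, 4, 2)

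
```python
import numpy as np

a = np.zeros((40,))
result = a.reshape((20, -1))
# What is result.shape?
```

(20, 2)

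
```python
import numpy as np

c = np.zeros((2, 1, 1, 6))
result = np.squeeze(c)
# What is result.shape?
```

(2, 6)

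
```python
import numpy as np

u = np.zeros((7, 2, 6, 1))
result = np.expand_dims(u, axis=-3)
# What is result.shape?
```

(7, 2, 1, 6, 1)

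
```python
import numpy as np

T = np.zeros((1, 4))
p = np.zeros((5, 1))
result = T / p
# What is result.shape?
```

(5, 4)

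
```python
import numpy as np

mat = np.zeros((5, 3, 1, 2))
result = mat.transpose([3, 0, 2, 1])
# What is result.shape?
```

(2, 5, 1, 3)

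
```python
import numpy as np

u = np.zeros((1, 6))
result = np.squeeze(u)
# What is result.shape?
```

(6,)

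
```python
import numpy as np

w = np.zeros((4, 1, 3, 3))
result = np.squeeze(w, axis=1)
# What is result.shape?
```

(4, 3, 3)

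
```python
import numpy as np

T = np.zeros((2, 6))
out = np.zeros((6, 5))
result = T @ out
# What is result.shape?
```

(2, 5)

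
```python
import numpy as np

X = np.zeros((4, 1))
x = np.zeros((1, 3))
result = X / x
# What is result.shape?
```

(4, 3)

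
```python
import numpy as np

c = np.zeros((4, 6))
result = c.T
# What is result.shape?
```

(6, 4)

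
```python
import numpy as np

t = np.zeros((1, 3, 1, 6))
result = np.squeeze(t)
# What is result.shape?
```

(3, 6)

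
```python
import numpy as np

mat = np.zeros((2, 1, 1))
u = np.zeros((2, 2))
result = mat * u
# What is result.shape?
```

(2, 2, 2)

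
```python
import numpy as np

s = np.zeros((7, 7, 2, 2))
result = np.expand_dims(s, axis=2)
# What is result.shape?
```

(7, 7, 1, 2, 2)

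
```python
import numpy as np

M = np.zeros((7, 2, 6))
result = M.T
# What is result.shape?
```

(6, 2, 7)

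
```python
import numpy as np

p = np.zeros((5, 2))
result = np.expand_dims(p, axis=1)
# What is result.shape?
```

(5, 1, 2)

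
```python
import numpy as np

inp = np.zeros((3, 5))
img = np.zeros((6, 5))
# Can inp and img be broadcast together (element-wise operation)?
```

No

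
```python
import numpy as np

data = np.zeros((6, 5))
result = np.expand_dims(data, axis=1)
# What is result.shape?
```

(6, 1, 5)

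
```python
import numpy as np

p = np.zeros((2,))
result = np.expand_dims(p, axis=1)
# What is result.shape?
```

(2, 1)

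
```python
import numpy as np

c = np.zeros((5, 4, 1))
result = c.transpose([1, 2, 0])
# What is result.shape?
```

(4, 1, 5)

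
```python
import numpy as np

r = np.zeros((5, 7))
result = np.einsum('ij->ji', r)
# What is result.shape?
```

(7, 5)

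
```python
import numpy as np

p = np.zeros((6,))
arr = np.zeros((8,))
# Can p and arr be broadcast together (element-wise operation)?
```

No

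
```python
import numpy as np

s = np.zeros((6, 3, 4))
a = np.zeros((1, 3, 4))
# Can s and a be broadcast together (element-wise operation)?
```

Yes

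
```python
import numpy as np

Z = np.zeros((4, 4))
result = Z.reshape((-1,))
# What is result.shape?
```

(16,)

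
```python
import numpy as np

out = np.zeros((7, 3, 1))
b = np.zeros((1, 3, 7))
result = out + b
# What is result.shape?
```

(7, 3, 7)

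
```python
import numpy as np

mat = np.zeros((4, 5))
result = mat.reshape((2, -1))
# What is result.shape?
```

(2, 10)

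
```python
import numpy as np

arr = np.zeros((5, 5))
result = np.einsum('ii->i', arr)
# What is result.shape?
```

(5,)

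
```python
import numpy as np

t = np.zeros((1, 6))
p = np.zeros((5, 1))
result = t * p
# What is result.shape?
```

(5, 6)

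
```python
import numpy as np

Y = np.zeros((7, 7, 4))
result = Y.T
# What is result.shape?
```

(4, 7, 7)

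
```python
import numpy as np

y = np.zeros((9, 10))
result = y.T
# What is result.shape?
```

(10, 9)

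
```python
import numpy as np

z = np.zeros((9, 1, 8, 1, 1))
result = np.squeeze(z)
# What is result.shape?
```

(9, 8)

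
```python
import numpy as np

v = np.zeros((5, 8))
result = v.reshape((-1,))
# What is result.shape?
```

(40,)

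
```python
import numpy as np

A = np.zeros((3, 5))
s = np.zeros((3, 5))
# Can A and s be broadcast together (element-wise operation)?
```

Yes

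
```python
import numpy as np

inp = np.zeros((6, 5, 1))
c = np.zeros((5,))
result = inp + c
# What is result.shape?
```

(6, 5, 5)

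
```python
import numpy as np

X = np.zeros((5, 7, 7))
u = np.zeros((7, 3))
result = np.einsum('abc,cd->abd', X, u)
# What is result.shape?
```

(5, 7, 3)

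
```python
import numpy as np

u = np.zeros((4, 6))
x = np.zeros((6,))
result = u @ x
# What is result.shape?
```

(4,)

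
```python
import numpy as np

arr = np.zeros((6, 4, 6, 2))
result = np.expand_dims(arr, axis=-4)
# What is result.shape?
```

(6, 1, 4, 6, 2)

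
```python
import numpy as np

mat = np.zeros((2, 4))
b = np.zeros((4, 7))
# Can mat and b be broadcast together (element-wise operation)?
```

No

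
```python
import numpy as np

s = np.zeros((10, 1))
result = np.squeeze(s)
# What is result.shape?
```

(10,)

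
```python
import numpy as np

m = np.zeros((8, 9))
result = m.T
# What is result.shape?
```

(9, 8)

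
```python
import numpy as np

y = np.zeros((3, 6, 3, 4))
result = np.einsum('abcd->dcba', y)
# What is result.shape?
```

(4, 3, 6, 3)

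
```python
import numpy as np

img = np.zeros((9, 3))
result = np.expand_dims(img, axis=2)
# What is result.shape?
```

(9, 3, 1)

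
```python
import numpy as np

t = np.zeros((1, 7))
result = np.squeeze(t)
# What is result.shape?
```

(7,)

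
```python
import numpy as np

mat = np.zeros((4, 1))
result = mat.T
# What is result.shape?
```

(1, 4)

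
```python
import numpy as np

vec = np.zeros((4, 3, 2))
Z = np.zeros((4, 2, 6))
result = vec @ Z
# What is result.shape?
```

(4, 3, 6)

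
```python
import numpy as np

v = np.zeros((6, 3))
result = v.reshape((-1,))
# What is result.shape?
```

(18,)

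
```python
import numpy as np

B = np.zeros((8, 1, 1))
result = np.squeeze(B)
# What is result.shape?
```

(8,)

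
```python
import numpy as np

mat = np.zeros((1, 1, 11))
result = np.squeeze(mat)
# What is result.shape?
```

(11,)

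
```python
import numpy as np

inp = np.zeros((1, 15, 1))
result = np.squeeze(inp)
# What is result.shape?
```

(15,)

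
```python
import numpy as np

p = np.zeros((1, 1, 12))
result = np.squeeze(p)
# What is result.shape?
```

(12,)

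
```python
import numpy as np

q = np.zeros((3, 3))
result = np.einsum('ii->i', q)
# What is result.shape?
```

(3,)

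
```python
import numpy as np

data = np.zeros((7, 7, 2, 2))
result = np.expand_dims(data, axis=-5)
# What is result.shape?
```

(1, 7, 7, 2, 2)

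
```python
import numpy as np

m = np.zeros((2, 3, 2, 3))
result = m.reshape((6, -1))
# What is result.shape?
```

(6, 6)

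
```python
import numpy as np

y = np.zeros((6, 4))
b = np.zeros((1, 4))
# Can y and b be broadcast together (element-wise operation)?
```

Yes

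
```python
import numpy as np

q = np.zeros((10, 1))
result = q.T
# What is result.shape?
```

(1, 10)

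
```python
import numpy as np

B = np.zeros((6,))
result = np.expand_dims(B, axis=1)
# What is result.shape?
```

(6, 1)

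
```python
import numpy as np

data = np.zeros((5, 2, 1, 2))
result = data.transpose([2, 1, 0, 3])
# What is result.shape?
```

(1, 2, 5, 2)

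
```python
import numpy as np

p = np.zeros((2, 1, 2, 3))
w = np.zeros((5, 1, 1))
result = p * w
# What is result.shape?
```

(2, 5, 2, 3)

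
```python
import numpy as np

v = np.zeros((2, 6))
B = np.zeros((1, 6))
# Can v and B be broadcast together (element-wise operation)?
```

Yes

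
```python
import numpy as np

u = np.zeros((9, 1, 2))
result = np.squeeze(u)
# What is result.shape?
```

(9, 2)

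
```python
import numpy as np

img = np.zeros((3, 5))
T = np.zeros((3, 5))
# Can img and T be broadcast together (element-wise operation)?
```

Yes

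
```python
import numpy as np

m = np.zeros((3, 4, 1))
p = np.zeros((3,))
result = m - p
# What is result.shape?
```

(3, 4, 3)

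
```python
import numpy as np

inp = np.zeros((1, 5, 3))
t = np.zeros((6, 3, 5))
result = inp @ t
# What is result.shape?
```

(6, 5, 5)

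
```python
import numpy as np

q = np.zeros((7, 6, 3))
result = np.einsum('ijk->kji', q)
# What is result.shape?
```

(3, 6, 7)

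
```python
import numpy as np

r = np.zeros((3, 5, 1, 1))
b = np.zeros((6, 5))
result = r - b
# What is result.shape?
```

(3, 5, 6, 5)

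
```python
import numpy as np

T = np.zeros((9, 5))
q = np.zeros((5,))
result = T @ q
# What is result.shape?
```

(9,)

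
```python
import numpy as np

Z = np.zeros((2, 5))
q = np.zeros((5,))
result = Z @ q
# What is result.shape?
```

(2,)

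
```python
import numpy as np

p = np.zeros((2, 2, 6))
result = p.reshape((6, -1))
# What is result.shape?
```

(6, 4)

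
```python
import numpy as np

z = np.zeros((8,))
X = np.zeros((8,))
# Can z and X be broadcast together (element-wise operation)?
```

Yes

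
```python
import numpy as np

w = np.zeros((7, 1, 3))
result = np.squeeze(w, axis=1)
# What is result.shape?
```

(7, 3)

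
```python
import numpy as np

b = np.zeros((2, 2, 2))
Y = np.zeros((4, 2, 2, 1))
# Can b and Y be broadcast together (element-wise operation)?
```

Yes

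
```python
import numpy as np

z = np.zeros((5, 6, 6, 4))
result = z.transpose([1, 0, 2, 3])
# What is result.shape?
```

(6, 5, 6, 4)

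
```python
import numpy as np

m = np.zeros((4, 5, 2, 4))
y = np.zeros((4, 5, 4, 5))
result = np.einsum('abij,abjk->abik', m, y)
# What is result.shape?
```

(4, 5, 2, 5)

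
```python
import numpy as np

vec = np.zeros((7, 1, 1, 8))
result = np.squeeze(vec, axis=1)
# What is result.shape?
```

(7, 1, 8)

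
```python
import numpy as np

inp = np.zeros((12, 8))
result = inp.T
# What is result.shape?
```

(8, 12)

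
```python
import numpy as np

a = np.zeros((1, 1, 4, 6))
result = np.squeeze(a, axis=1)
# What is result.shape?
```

(1, 4, 6)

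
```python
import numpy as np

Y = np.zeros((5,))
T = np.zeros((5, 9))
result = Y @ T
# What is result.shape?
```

(9,)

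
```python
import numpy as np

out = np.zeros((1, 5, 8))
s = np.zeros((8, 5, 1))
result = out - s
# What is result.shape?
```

(8, 5, 8)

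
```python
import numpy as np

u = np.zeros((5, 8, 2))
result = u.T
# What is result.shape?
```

(2, 8, 5)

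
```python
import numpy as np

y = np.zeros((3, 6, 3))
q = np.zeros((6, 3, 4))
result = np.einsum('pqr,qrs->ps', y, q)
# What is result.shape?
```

(3, 4)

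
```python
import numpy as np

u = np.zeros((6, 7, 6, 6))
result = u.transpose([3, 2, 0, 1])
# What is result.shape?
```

(6, 6, 6, 7)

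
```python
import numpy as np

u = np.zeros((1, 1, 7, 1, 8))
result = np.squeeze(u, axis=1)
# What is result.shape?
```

(1, 7, 1, 8)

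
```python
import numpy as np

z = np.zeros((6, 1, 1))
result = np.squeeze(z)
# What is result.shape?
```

(6,)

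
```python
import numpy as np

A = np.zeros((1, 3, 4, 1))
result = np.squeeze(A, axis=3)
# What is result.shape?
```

(1, 3, 4)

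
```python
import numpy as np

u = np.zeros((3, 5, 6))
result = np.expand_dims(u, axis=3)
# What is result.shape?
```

(3, 5, 6, 1)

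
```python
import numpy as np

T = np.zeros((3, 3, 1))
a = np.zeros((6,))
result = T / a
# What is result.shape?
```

(3, 3, 6)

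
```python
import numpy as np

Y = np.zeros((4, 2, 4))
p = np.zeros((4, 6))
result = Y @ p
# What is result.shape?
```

(4, 2, 6)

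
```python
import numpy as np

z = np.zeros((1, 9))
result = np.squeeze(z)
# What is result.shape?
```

(9,)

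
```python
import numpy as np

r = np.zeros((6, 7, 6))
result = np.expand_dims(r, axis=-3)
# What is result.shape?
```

(6, 1, 7, 6)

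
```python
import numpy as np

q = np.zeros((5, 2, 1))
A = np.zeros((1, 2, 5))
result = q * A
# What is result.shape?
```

(5, 2, 5)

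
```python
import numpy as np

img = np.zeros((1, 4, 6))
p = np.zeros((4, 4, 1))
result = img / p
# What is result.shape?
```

(4, 4, 6)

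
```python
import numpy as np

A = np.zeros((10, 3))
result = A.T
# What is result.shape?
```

(3, 10)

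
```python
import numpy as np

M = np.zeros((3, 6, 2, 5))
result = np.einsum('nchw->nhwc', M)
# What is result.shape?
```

(3, 2, 5, 6)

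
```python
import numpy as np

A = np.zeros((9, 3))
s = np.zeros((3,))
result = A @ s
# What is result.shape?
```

(9,)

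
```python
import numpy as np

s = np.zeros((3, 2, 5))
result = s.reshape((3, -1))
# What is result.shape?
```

(3, 10)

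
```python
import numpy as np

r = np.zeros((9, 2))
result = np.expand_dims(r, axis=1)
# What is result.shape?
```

(9, 1, 2)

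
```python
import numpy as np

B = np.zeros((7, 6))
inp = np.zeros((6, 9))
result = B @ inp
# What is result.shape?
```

(7, 9)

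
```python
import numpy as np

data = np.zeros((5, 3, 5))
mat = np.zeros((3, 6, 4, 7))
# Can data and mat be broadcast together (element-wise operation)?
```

No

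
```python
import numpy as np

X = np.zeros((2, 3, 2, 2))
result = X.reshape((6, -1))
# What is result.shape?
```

(6, 4)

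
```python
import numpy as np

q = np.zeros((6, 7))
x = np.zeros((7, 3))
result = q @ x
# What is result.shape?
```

(6, 3)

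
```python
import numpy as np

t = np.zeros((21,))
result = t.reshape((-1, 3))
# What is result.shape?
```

(7, 3)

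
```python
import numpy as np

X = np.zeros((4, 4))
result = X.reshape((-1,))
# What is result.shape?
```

(16,)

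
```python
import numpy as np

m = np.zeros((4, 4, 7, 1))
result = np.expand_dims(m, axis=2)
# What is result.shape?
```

(4, 4, 1, 7, 1)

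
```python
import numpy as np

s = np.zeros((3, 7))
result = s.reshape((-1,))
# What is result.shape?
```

(21,)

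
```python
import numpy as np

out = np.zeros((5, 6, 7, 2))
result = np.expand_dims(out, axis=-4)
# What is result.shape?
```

(5, 1, 6, 7, 2)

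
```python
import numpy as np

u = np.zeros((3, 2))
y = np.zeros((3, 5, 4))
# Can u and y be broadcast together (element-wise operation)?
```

No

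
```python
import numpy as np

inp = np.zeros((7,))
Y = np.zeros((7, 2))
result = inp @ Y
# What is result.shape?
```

(2,)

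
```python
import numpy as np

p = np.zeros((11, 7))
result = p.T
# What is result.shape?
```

(7, 11)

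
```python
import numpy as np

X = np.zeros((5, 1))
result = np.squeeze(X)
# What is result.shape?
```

(5,)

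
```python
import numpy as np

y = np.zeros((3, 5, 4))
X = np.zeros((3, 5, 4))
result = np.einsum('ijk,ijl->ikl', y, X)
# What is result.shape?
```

(3, 4, 4)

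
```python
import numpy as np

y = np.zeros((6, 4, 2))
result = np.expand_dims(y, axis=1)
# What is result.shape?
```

(6, 1, 4, 2)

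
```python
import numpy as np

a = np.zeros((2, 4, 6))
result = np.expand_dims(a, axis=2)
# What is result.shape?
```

(2, 4, 1, 6)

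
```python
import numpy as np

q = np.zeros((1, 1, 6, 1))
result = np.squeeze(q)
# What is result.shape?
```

(6,)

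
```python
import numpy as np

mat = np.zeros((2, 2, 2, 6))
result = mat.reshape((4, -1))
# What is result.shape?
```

(4, 12)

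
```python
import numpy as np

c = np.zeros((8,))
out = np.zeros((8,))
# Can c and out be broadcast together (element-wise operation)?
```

Yes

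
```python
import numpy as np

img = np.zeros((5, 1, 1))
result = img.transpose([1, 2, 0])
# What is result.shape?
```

(1, 1, 5)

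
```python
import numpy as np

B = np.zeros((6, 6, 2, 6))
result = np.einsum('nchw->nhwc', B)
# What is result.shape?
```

(6, 2, 6, 6)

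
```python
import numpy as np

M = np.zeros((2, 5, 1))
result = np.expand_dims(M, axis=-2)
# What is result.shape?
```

(2, 5, 1, 1)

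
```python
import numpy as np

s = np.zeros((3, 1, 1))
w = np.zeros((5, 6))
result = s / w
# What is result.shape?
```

(3, 5, 6)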